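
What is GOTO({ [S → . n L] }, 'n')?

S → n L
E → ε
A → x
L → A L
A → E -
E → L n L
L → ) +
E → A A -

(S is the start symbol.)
GOTO(I, 'n') = CLOSURE({ [A → αX.β] : [A → α.Xβ] ∈ I, X = 'n' })

Items with dot before 'n', with the dot advanced:
  [S → . n L] → [S → n . L]
Closure of the advanced items:
  [S → n . L] has the dot before L: add [L → . A L], [L → . ) +]
  [L → . A L] has the dot before A: add [A → . x], [A → . E -]
  [A → . E -] has the dot before E: add [E → .], [E → . L n L], [E → . A A -]

GOTO = { [A → . E -], [A → . x], [E → . A A -], [E → . L n L], [E → .], [L → . ) +], [L → . A L], [S → n . L] }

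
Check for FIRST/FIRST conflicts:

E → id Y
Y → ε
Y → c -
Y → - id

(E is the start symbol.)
No FIRST/FIRST conflicts.

A FIRST/FIRST conflict occurs when two productions N → α and N → β for the same non-terminal have FIRST(α) ∩ FIRST(β) ≠ ∅ (with ε ∈ FIRST of a nullable right-hand side, so two nullable alternatives also conflict).

Productions for Y:
  Y → ε: FIRST = { ε }
  Y → c -: FIRST = { 'c' }
  Y → - id: FIRST = { '-' }
E has only one production, so no FIRST/FIRST conflict is possible there.

All alternatives of each non-terminal have pairwise disjoint FIRST sets.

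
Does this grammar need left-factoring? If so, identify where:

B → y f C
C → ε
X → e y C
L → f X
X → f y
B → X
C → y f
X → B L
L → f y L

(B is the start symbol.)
Left-factoring is needed when two productions for the same non-terminal
share a common prefix on the right-hand side.

Productions for B:
  B → y f C
  B → X
Productions for C:
  C → ε
  C → y f
Productions for X:
  X → e y C
  X → f y
  X → B L
Productions for L:
  L → f X
  L → f y L

Found common prefix 'f' in productions for L

Answer: Yes, L has productions with common prefix 'f'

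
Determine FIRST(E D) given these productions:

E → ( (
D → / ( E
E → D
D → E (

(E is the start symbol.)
{ '(', '/' }

FIRST sets of the non-terminals involved (from the grammar, by fixed-point iteration):
  FIRST(E) = { '(', '/' }

To compute FIRST(E D), process the symbols left to right:
Symbol E is a non-terminal. Add FIRST(E) \ {ε} = { '(', '/' }
E is not nullable (ε ∉ FIRST(E)), so stop here.
FIRST(E D) = { '(', '/' }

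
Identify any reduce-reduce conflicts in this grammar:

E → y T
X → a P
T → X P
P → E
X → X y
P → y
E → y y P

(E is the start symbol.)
A reduce-reduce conflict occurs when an LR(0) state has two complete items [A → α .] and [B → β .] — both call for a reduction, and with no lookahead the parser cannot choose between them.

Augment with E' → E and build the canonical LR(0) collection (I0 = CLOSURE({[E' → . E]}), then GOTO on every symbol after a dot until no new states appear). It has 13 states:
  I0: { [E → . y T], [E → . y y P], [E' → . E] }  — shift
  I1: { [E' → E .] }  — accept
  I2: { [E → y . T], [E → y . y P], [T → . X P], [X → . X y], [X → . a P] }  — shift
  I3: { [E → y T .] }  — reduce
  I4: { [E → . y T], [E → . y y P], [P → . E], [P → . y], [T → X . P], [X → X . y] }  — shift
  I5: { [E → . y T], [E → . y y P], [P → . E], [P → . y], [X → a . P] }  — shift
  I6: { [E → . y T], [E → . y y P], [E → y y . P], [P → . E], [P → . y] }  — shift
  I7: { [P → E .] }  — reduce
  I8: { [E → y y P .] }  — reduce
  I9: { [E → y . T], [E → y . y P], [P → y .], [T → . X P], [X → . X y], [X → . a P] }  — shift, reduce
  I10: { [X → a P .] }  — reduce
  I11: { [T → X P .] }  — reduce
  I12: { [E → y . T], [E → y . y P], [P → y .], [T → . X P], [X → . X y], [X → . a P], [X → X y .] }  — shift, 2 reduces

I12 contains complete items [P → y .], [X → X y .] — reduce-reduce conflict.

Answer: Yes — I12: [P → y .] vs [X → X y .]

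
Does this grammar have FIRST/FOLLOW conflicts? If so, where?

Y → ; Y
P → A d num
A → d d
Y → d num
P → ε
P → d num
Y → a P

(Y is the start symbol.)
A FIRST/FOLLOW conflict occurs when a non-terminal N has a nullable alternative N → β (β ⇒* ε) and another alternative N → α with FIRST(α) ∩ FOLLOW(N) ≠ ∅: on such a lookahead the parser cannot decide between expanding α and letting N vanish via β.

Nullable non-terminals: P.
FIRST sets used below: FIRST(A) = { 'd' }

P: nullable alternative(s) P → ε; FOLLOW(P) = { $ }
  P → A d num: FIRST \ {ε} = { 'd' } — disjoint from FOLLOW(P)
  P → ε: FIRST \ {ε} = { } — this is the only nullable alternative, skip
  P → d num: FIRST \ {ε} = { 'd' } — disjoint from FOLLOW(P)

A, Y have no nullable alternative, so no FIRST/FOLLOW check is needed there.

No FIRST/FOLLOW conflicts found.

Answer: No FIRST/FOLLOW conflicts.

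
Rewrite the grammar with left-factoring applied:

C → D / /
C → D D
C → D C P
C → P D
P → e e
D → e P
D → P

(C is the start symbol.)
C → D C'
C' → / /
C' → D
C' → C P
C → P D
P → e e
D → e P
D → P

Left-factoring transforms A → αβ₁ | αβ₂ into A → αA' and A' → β₁ | β₂
(α is the longest common prefix among the alternatives). Repeat until
no nonterminal has two alternatives with a common prefix.

Round 1: C has alternatives sharing prefix 'D'. Introduce C': C → D C'
  Add: C' → / /
  Add: C' → D
  Add: C' → C P

No remaining common prefixes — done.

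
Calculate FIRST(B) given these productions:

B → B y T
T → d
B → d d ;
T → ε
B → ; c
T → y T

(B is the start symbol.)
To compute FIRST(B), examine every production with B on the left-hand side, reading each right-hand side left to right until a non-nullable symbol is reached.

From B → B y T:
  - B is the symbol being defined: contributes nothing new
    B is not nullable, so stop
From B → d d ;:
  - d is a terminal: add 'd' and stop
From B → ; c:
  - ';' is a terminal: add ';' and stop

Collecting: FIRST(B) = { ';', 'd' }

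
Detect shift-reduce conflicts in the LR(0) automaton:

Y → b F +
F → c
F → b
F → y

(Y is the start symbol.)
No shift-reduce conflicts

A shift-reduce conflict occurs when an LR(0) state has both:
  - a complete (reduce) item [A → α .] (dot at the end), and
  - a shift item [B → β . c γ] (dot before a terminal).

Augment with Y' → Y and build the canonical LR(0) collection (I0 = CLOSURE({[Y' → . Y]}), then GOTO on every symbol after a dot until no new states appear). It has 8 states:
  I0: { [Y → . b F +], [Y' → . Y] }  — shift
  I1: { [Y' → Y .] }  — accept
  I2: { [F → . b], [F → . c], [F → . y], [Y → b . F +] }  — shift
  I3: { [Y → b F . +] }  — shift
  I4: { [F → b .] }  — reduce
  I5: { [F → c .] }  — reduce
  I6: { [F → y .] }  — reduce
  I7: { [Y → b F + .] }  — reduce

No state contains both a complete item and a shift item.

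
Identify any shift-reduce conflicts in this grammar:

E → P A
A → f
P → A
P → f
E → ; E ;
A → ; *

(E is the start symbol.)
A shift-reduce conflict occurs when an LR(0) state has both:
  - a complete (reduce) item [A → α .] (dot at the end), and
  - a shift item [B → β . c γ] (dot before a terminal).

Augment with E' → E and build the canonical LR(0) collection (I0 = CLOSURE({[E' → . E]}), then GOTO on every symbol after a dot until no new states appear). It has 12 states:
  I0: { [A → . ; *], [A → . f], [E → . ; E ;], [E → . P A], [E' → . E], [P → . A], [P → . f] }  — shift
  I1: { [A → . ; *], [A → . f], [A → ; . *], [E → . ; E ;], [E → . P A], [E → ; . E ;], [P → . A], [P → . f] }  — shift
  I2: { [P → A .] }  — reduce
  I3: { [E' → E .] }  — accept
  I4: { [A → . ; *], [A → . f], [E → P . A] }  — shift
  I5: { [A → f .], [P → f .] }  — 2 reduces
  I6: { [A → ; . *] }  — shift
  I7: { [E → P A .] }  — reduce
  I8: { [A → f .] }  — reduce
  I9: { [A → ; * .] }  — reduce
  I10: { [E → ; E . ;] }  — shift
  I11: { [E → ; E ; .] }  — reduce

No state contains both a complete item and a shift item.

Answer: No shift-reduce conflicts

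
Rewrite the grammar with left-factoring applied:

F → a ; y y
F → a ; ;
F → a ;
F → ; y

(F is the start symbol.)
F → a ; F'
F' → y y
F' → ;
F' → ε
F → ; y

Left-factoring transforms A → αβ₁ | αβ₂ into A → αA' and A' → β₁ | β₂
(α is the longest common prefix among the alternatives). Repeat until
no nonterminal has two alternatives with a common prefix.

Round 1: F has alternatives sharing prefix 'a ;'. Introduce F': F → a ; F'
  Add: F' → y y
  Add: F' → ;
  Add: F' → ε

No remaining common prefixes — done.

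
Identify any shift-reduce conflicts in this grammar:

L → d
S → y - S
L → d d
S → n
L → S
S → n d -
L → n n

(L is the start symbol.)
Yes — I3: [L → d .] vs [L → d . d]; I4: [S → n .] vs [L → n . n]; I8: [S → n .] vs [S → n . d -]

A shift-reduce conflict occurs when an LR(0) state has both:
  - a complete (reduce) item [A → α .] (dot at the end), and
  - a shift item [B → β . c γ] (dot before a terminal).

Augment with L' → L and build the canonical LR(0) collection (I0 = CLOSURE({[L' → . L]}), then GOTO on every symbol after a dot until no new states appear). It has 13 states:
  I0: { [L → . S], [L → . d d], [L → . d], [L → . n n], [L' → . L], [S → . n d -], [S → . n], [S → . y - S] }  — shift
  I1: { [L' → L .] }  — accept
  I2: { [L → S .] }  — reduce
  I3: { [L → d . d], [L → d .] }  — shift, reduce
  I4: { [L → n . n], [S → n . d -], [S → n .] }  — shift, reduce
  I5: { [S → y . - S] }  — shift
  I6: { [S → . n d -], [S → . n], [S → . y - S], [S → y - . S] }  — shift
  I7: { [S → y - S .] }  — reduce
  I8: { [S → n . d -], [S → n .] }  — shift, reduce
  I9: { [S → n d . -] }  — shift
  I10: { [S → n d - .] }  — reduce
  I11: { [L → n n .] }  — reduce
  I12: { [L → d d .] }  — reduce

I3 contains reduce item [L → d .] and shift item [L → d . d] — shift-reduce conflict.
I4 contains reduce item [S → n .] and shift items [L → n . n], [S → n . d -] — shift-reduce conflict.
I8 contains reduce item [S → n .] and shift item [S → n . d -] — shift-reduce conflict.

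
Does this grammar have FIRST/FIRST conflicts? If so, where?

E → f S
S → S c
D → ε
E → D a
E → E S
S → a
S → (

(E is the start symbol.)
A FIRST/FIRST conflict occurs when two productions N → α and N → β for the same non-terminal have FIRST(α) ∩ FIRST(β) ≠ ∅ (with ε ∈ FIRST of a nullable right-hand side, so two nullable alternatives also conflict).

FIRST sets of the non-terminals at (or reachable through a nullable prefix from) the front of some alternative:
  FIRST(D) = { ε }
  FIRST(E) = { 'a', 'f' }
  FIRST(S) = { '(', 'a' }

Productions for E:
  E → f S: FIRST = { 'f' }
  E → D a: FIRST = { 'a' }
  E → E S: FIRST = { 'a', 'f' }
Productions for S:
  S → S c: FIRST = { '(', 'a' }
  S → a: FIRST = { 'a' }
  S → (: FIRST = { '(' }
D has only one production, so no FIRST/FIRST conflict is possible there.

Conflict for E: E → f S and E → E S
  Overlap: { 'f' }
Conflict for E: E → D a and E → E S
  Overlap: { 'a' }
Conflict for S: S → S c and S → a
  Overlap: { 'a' }
Conflict for S: S → S c and S → (
  Overlap: { '(' }

Answer: Yes. E → f S / E → E S on { 'f' }; E → D a / E → E S on { 'a' }; S → S c / S → a on { 'a' }; S → S c / S → '(' on { '(' }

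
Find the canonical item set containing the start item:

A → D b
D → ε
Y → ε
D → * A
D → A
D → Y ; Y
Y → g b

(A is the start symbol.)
First, augment the grammar with A' → A
I₀ = CLOSURE({ [A' → . A] }):
  [A' → . A] has the dot before A: add [A → . D b]
  [A → . D b] has the dot before D: add [D → .], [D → . * A], [D → . A], [D → . Y ; Y]
  [D → . Y ; Y] has the dot before Y: add [Y → .], [Y → . g b]
No further items can be added.

I₀ = { [A → . D b], [A' → . A], [D → . * A], [D → . A], [D → . Y ; Y], [D → .], [Y → . g b], [Y → .] }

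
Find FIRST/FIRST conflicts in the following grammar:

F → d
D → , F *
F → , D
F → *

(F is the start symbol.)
No FIRST/FIRST conflicts.

Productions for F:
  F → d: FIRST = { 'd' }
  F → , D: FIRST = { ',' }
  F → *: FIRST = { '*' }
D has only one production, so no FIRST/FIRST conflict is possible there.

All alternatives of each non-terminal have pairwise disjoint FIRST sets.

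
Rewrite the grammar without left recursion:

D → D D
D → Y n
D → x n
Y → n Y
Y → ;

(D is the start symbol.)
D is directly left-recursive. The standard transformation for
  A → A α₁ | ... | A α_m | β₁ | ... | β_n
is
  A  → β₁ A' | ... | β_n A'
  A' → α₁ A' | ... | α_m A' | ε

D → Y n becomes D → Y n D'
D → x n becomes D → x n D'
D → D D becomes D' → D D'
Add D' → ε

Productions for other non-terminals are unchanged:
  Y → n Y
  Y → ;

Resulting grammar:
D → Y n D'
D → x n D'
D' → D D'
D' → ε
Y → n Y
Y → ;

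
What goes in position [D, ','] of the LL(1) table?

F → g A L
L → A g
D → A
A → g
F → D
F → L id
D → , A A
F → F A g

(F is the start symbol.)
D → , A A

To find M[D, ','], we find productions for D where ',' is in the predict set (PREDICT(N → α) = (FIRST(α) \ {ε}) ∪ (FOLLOW(N) if α ⇒* ε)).

Relevant sets:
  FIRST(A) = { 'g' }

D → A: PREDICT = { 'g' }
D → , A A: PREDICT = { ',' }
  ',' is in predict set, so this production goes in M[D, ',']

M[D, ','] = D → , A A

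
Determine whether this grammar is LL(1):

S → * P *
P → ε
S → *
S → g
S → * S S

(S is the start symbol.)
A grammar is LL(1) if for each non-terminal N with multiple productions, the predict sets of those productions are pairwise disjoint, where PREDICT(N → α) = (FIRST(α) \ {ε}) ∪ (FOLLOW(N) if α ⇒* ε).

For S:
  PREDICT(S → '*' P '*') = { '*' }
  PREDICT(S → '*') = { '*' }
  PREDICT(S → g) = { 'g' }
  PREDICT(S → '*' S S) = { '*' }
P has a single production, so nothing to check there.

Conflict found: Predict set conflict for S: { '*' }
The grammar is NOT LL(1).

Answer: No. Predict set conflict for S: { '*' }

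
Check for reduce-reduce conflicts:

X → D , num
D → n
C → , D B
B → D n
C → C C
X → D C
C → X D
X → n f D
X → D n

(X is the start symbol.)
Yes — I10: [D → n .] vs [X → D n .]

A reduce-reduce conflict occurs when an LR(0) state has two complete items [A → α .] and [B → β .] — both call for a reduction, and with no lookahead the parser cannot choose between them.

Augment with X' → X and build the canonical LR(0) collection (I0 = CLOSURE({[X' → . X]}), then GOTO on every symbol after a dot until no new states appear). It has 19 states:
  I0: { [D → . n], [X → . D , num], [X → . D C], [X → . D n], [X → . n f D], [X' → . X] }  — shift
  I1: { [C → . , D B], [C → . C C], [C → . X D], [D → . n], [X → . D , num], [X → . D C], [X → . D n], [X → . n f D], [X → D . , num], [X → D . C], [X → D . n] }  — shift
  I2: { [X' → X .] }  — accept
  I3: { [D → n .], [X → n . f D] }  — shift, reduce
  I4: { [D → . n], [X → n f . D] }  — shift
  I5: { [X → n f D .] }  — reduce
  I6: { [D → n .] }  — reduce
  I7: { [C → , . D B], [D → . n], [X → D , . num] }  — shift
  I8: { [C → . , D B], [C → . C C], [C → . X D], [C → C . C], [D → . n], [X → . D , num], [X → . D C], [X → . D n], [X → . n f D], [X → D C .] }  — shift, reduce
  I9: { [C → X . D], [D → . n] }  — shift
  I10: { [D → n .], [X → D n .], [X → n . f D] }  — shift, 2 reduces
  I11: { [C → X D .] }  — reduce
  I12: { [C → , . D B], [D → . n] }  — shift
  I13: { [C → . , D B], [C → . C C], [C → . X D], [C → C . C], [C → C C .], [D → . n], [X → . D , num], [X → . D C], [X → . D n], [X → . n f D] }  — shift, reduce
  I14: { [B → . D n], [C → , D . B], [D → . n] }  — shift
  I15: { [C → , D B .] }  — reduce
  I16: { [B → D . n] }  — shift
  I17: { [B → D n .] }  — reduce
  I18: { [X → D , num .] }  — reduce

I10 contains complete items [D → n .], [X → D n .] — reduce-reduce conflict.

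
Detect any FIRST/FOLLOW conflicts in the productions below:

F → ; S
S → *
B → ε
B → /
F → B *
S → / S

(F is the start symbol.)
No FIRST/FOLLOW conflicts.

A FIRST/FOLLOW conflict occurs when a non-terminal N has a nullable alternative N → β (β ⇒* ε) and another alternative N → α with FIRST(α) ∩ FOLLOW(N) ≠ ∅: on such a lookahead the parser cannot decide between expanding α and letting N vanish via β.

Nullable non-terminals: B.

B: nullable alternative(s) B → ε; FOLLOW(B) = { '*' }
  B → ε: FIRST \ {ε} = { } — this is the only nullable alternative, skip
  B → /: FIRST \ {ε} = { '/' } — disjoint from FOLLOW(B)

F, S have no nullable alternative, so no FIRST/FOLLOW check is needed there.

No FIRST/FOLLOW conflicts found.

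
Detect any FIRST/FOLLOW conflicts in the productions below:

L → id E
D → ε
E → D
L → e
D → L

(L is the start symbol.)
A FIRST/FOLLOW conflict occurs when a non-terminal N has a nullable alternative N → β (β ⇒* ε) and another alternative N → α with FIRST(α) ∩ FOLLOW(N) ≠ ∅: on such a lookahead the parser cannot decide between expanding α and letting N vanish via β.

Nullable non-terminals: D, E.
FIRST sets used below: FIRST(L) = { 'e', 'id' }

D: nullable alternative(s) D → ε; FOLLOW(D) = { $ }
  D → ε: FIRST \ {ε} = { } — this is the only nullable alternative, skip
  D → L: FIRST \ {ε} = { 'e', 'id' } — disjoint from FOLLOW(D)
E has a nullable alternative but only one production, so nothing to check.

L has no nullable alternative, so no FIRST/FOLLOW check is needed there.

No FIRST/FOLLOW conflicts found.

Answer: No FIRST/FOLLOW conflicts.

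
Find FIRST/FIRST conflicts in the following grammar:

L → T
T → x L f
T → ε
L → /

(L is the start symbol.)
No FIRST/FIRST conflicts.

A FIRST/FIRST conflict occurs when two productions N → α and N → β for the same non-terminal have FIRST(α) ∩ FIRST(β) ≠ ∅ (with ε ∈ FIRST of a nullable right-hand side, so two nullable alternatives also conflict).

FIRST sets of the non-terminals at (or reachable through a nullable prefix from) the front of some alternative:
  FIRST(T) = { 'x', ε }

Productions for L:
  L → T: FIRST = { 'x', ε }
  L → /: FIRST = { '/' }
Productions for T:
  T → x L f: FIRST = { 'x' }
  T → ε: FIRST = { ε }

All alternatives of each non-terminal have pairwise disjoint FIRST sets.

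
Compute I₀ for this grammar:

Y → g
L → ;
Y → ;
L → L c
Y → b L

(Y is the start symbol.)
First, augment the grammar with Y' → Y
I₀ = CLOSURE({ [Y' → . Y] }):
  [Y' → . Y] has the dot before Y: add [Y → . g], [Y → . ;], [Y → . b L]
No further items can be added.

I₀ = { [Y → . ;], [Y → . b L], [Y → . g], [Y' → . Y] }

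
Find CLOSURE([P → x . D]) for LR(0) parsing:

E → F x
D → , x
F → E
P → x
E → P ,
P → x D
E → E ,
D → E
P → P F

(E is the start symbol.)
{ [D → . , x], [D → . E], [E → . E ,], [E → . F x], [E → . P ,], [F → . E], [P → . P F], [P → . x D], [P → . x], [P → x . D] }

To compute CLOSURE, for each item [A → α.Bβ] where B is a non-terminal, add [B → .γ] for all productions B → γ; repeat for the newly added items until nothing changes.

Start with: [P → x . D]
  [P → x . D] has the dot before D: add [D → . , x], [D → . E]
  [D → . E] has the dot before E: add [E → . F x], [E → . P ,], [E → . E ,]
  [E → . F x] has the dot before F: add [F → . E]
  [E → . P ,] has the dot before P: add [P → . x], [P → . x D], [P → . P F]
No further items can be added.

CLOSURE = { [D → . , x], [D → . E], [E → . E ,], [E → . F x], [E → . P ,], [F → . E], [P → . P F], [P → . x D], [P → . x], [P → x . D] }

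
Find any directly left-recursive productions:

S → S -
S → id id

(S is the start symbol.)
Direct left recursion occurs when N → N α for some non-terminal N (the right-hand side begins with the left-hand side itself).

S → S -: LEFT RECURSIVE (starts with S)
S → id id: starts with id

The grammar has direct left recursion on: S.

Answer: Yes, S is left-recursive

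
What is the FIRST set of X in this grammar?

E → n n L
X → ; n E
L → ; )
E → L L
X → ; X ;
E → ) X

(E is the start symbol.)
From X → ; n E:
  - ';' is a terminal: add ';' and stop
From X → ; X ;:
  - ';' is a terminal: add ';' and stop

Collecting: FIRST(X) = { ';' }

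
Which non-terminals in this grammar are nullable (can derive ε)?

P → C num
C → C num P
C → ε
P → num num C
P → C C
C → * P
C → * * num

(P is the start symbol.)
A non-terminal is nullable if it can derive ε (the empty string): either it has an ε-production, or it has a production whose right-hand side consists entirely of nullable non-terminals.

ε-productions: C → ε
So C is immediately nullable.
P → C C: every symbol on the right is nullable, so P is nullable too.
Every non-terminal is now nullable.
Nullable = { 'C', 'P' }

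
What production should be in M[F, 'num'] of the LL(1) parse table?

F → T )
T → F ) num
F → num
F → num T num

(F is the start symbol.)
To find M[F, 'num'], we find productions for F where 'num' is in the predict set (PREDICT(N → α) = (FIRST(α) \ {ε}) ∪ (FOLLOW(N) if α ⇒* ε)).

Relevant sets:
  FIRST(T) = { 'num' }

F → T ): PREDICT = { 'num' }
  'num' is in predict set, so this production goes in M[F, 'num']
F → num: PREDICT = { 'num' }
  'num' is in predict set, so this production goes in M[F, 'num']
F → num T num: PREDICT = { 'num' }
  'num' is in predict set, so this production goes in M[F, 'num']

M[F, 'num'] = F → T ), F → num, F → num T num  (a multiply-defined cell — the grammar is not LL(1))

Answer: F → T ), F → num, F → num T num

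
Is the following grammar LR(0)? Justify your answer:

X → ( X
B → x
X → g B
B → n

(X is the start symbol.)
A grammar is LR(0) if no state in the canonical LR(0) collection has:
  - both a shift item (dot before a terminal) and a complete item (shift-reduce conflict), or
  - two or more complete items (reduce-reduce conflict; the accept item [X' → X .] counts as a complete item here).

Augment with X' → X and build the canonical LR(0) collection (I0 = CLOSURE({[X' → . X]}), then GOTO on every symbol after a dot until no new states appear). It has 8 states:
  I0: { [X → . ( X], [X → . g B], [X' → . X] }  — shift
  I1: { [X → ( . X], [X → . ( X], [X → . g B] }  — shift
  I2: { [X' → X .] }  — accept
  I3: { [B → . n], [B → . x], [X → g . B] }  — shift
  I4: { [X → g B .] }  — reduce
  I5: { [B → n .] }  — reduce
  I6: { [B → x .] }  — reduce
  I7: { [X → ( X .] }  — reduce

Every state is either a pure shift/goto state or contains exactly one complete item and nothing to shift — no conflicts. The grammar is LR(0).

Answer: Yes, the grammar is LR(0)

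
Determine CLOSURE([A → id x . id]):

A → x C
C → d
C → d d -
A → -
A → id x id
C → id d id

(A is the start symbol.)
Start with: [A → id x . id]
The dot precedes the terminal id, so nothing is added.

CLOSURE = { [A → id x . id] }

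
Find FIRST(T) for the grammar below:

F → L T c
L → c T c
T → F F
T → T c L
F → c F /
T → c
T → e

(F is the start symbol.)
FIRST sets of the other non-terminals involved (by the same procedure, iterated to a fixed point):
  FIRST(F) = { 'c' }

From T → F F:
  - F is a non-terminal: add FIRST(F) \ {ε} = { 'c' }
    F is not nullable, so stop
From T → T c L:
  - T is the symbol being defined: contributes nothing new
    T is not nullable, so stop
From T → c:
  - c is a terminal: add 'c' and stop
From T → e:
  - e is a terminal: add 'e' and stop

Collecting: FIRST(T) = { 'c', 'e' }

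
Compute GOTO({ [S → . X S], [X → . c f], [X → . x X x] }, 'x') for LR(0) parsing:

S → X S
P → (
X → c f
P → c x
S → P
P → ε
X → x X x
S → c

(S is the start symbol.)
GOTO(I, 'x') = CLOSURE({ [A → αX.β] : [A → α.Xβ] ∈ I, X = 'x' })

Items with dot before 'x', with the dot advanced:
  [X → . x X x] → [X → x . X x]
Closure of the advanced items:
  [X → x . X x] has the dot before X: add [X → . c f], [X → . x X x]

GOTO = { [X → . c f], [X → . x X x], [X → x . X x] }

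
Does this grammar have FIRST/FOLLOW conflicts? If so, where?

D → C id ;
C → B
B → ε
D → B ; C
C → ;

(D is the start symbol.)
No FIRST/FOLLOW conflicts.

A FIRST/FOLLOW conflict occurs when a non-terminal N has a nullable alternative N → β (β ⇒* ε) and another alternative N → α with FIRST(α) ∩ FOLLOW(N) ≠ ∅: on such a lookahead the parser cannot decide between expanding α and letting N vanish via β.

Nullable non-terminals: B, C.
FIRST sets used below: FIRST(B) = { ε }
B has a nullable alternative but only one production, so nothing to check.

C: nullable alternative(s) C → B; FOLLOW(C) = { $, 'id' }
  C → B: FIRST \ {ε} = { } — this is the only nullable alternative, skip
  C → ;: FIRST \ {ε} = { ';' } — disjoint from FOLLOW(C)

D has no nullable alternative, so no FIRST/FOLLOW check is needed there.

No FIRST/FOLLOW conflicts found.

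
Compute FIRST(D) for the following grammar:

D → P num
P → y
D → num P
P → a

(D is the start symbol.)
To compute FIRST(D), examine every production with D on the left-hand side, reading each right-hand side left to right until a non-nullable symbol is reached.

FIRST sets of the other non-terminals involved (by the same procedure, iterated to a fixed point):
  FIRST(P) = { 'a', 'y' }

From D → P num:
  - P is a non-terminal: add FIRST(P) \ {ε} = { 'a', 'y' }
    P is not nullable, so stop
From D → num P:
  - num is a terminal: add 'num' and stop

Collecting: FIRST(D) = { 'a', 'num', 'y' }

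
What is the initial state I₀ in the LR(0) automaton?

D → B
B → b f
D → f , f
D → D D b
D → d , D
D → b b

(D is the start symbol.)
{ [B → . b f], [D → . B], [D → . D D b], [D → . b b], [D → . d , D], [D → . f , f], [D' → . D] }

First, augment the grammar with D' → D
I₀ = CLOSURE({ [D' → . D] }):
  [D' → . D] has the dot before D: add [D → . B], [D → . f , f], [D → . D D b], [D → . d , D], [D → . b b]
  [D → . B] has the dot before B: add [B → . b f]
No further items can be added.

I₀ = { [B → . b f], [D → . B], [D → . D D b], [D → . b b], [D → . d , D], [D → . f , f], [D' → . D] }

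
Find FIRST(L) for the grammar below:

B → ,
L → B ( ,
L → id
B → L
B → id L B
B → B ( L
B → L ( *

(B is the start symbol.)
To compute FIRST(L), examine every production with L on the left-hand side, reading each right-hand side left to right until a non-nullable symbol is reached.

FIRST sets of the other non-terminals involved (by the same procedure, iterated to a fixed point):
  FIRST(B) = { ',', 'id' }

From L → B ( ,:
  - B is a non-terminal: add FIRST(B) \ {ε} = { ',', 'id' }
    B is not nullable, so stop
From L → id:
  - id is a terminal: add 'id' and stop

Collecting: FIRST(L) = { ',', 'id' }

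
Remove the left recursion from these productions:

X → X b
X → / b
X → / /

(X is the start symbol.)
X is directly left-recursive. The standard transformation for
  A → A α₁ | ... | A α_m | β₁ | ... | β_n
is
  A  → β₁ A' | ... | β_n A'
  A' → α₁ A' | ... | α_m A' | ε

X → / b becomes X → / b X'
X → / / becomes X → / / X'
X → X b becomes X' → b X'
Add X' → ε

Resulting grammar:
X → / b X'
X → / / X'
X' → b X'
X' → ε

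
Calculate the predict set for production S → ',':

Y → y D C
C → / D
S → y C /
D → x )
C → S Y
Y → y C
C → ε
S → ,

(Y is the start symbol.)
{ ',' }

PREDICT(S → ',') = (FIRST(RHS) \ {ε}) ∪ (FOLLOW(S) if ε ∈ FIRST(RHS), i.e. RHS ⇒* ε)
FIRST(',') = { ',' }
ε ∉ FIRST(','), so FOLLOW(S) is not added.
PREDICT(S → ',') = { ',' }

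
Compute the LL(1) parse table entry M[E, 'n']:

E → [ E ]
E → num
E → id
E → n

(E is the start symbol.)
To find M[E, 'n'], we find productions for E where 'n' is in the predict set (PREDICT(N → α) = (FIRST(α) \ {ε}) ∪ (FOLLOW(N) if α ⇒* ε)).

E → [ E ]: PREDICT = { '[' }
E → num: PREDICT = { 'num' }
E → id: PREDICT = { 'id' }
E → n: PREDICT = { 'n' }
  'n' is in predict set, so this production goes in M[E, 'n']

M[E, 'n'] = E → n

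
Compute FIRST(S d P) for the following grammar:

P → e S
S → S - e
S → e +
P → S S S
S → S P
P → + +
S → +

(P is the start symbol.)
FIRST sets of the non-terminals involved (from the grammar, by fixed-point iteration):
  FIRST(S) = { '+', 'e' }

To compute FIRST(S d P), process the symbols left to right:
Symbol S is a non-terminal. Add FIRST(S) \ {ε} = { '+', 'e' }
S is not nullable (ε ∉ FIRST(S)), so stop here.
FIRST(S d P) = { '+', 'e' }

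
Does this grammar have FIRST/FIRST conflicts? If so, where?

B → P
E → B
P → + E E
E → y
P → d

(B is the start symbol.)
FIRST sets of the non-terminals at (or reachable through a nullable prefix from) the front of some alternative:
  FIRST(B) = { '+', 'd' }

Productions for E:
  E → B: FIRST = { '+', 'd' }
  E → y: FIRST = { 'y' }
Productions for P:
  P → + E E: FIRST = { '+' }
  P → d: FIRST = { 'd' }
B has only one production, so no FIRST/FIRST conflict is possible there.

All alternatives of each non-terminal have pairwise disjoint FIRST sets.

Answer: No FIRST/FIRST conflicts.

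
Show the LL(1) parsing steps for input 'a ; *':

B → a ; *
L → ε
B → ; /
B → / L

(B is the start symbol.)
Stack is shown with the top on the left.

Stack    Input    Action
------------------------
B $      a ; * $  output B → a ; *
a ; * $  a ; * $  match 'a'
; * $    ; * $    match ';'
* $      * $      match '*'
$        $        accept

The string is accepted.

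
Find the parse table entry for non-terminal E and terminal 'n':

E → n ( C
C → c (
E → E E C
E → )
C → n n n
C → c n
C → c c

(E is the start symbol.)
E → n ( C, E → E E C

To find M[E, 'n'], we find productions for E where 'n' is in the predict set (PREDICT(N → α) = (FIRST(α) \ {ε}) ∪ (FOLLOW(N) if α ⇒* ε)).

Relevant sets:
  FIRST(E) = { ')', 'n' }

E → n ( C: PREDICT = { 'n' }
  'n' is in predict set, so this production goes in M[E, 'n']
E → E E C: PREDICT = { ')', 'n' }
  'n' is in predict set, so this production goes in M[E, 'n']
E → ): PREDICT = { ')' }

M[E, 'n'] = E → n ( C, E → E E C  (a multiply-defined cell — the grammar is not LL(1))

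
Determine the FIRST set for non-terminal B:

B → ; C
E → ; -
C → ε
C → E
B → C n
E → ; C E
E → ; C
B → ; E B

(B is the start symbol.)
To compute FIRST(B), examine every production with B on the left-hand side, reading each right-hand side left to right until a non-nullable symbol is reached.

FIRST sets of the other non-terminals involved (by the same procedure, iterated to a fixed point):
  FIRST(C) = { ';', ε }

From B → ; C:
  - ';' is a terminal: add ';' and stop
From B → C n:
  - C is a non-terminal: add FIRST(C) \ {ε} = { ';' }
    C is nullable, so continue to the next symbol
  - n is a terminal: add 'n' and stop
From B → ; E B:
  - ';' is a terminal: add ';' and stop

Collecting: FIRST(B) = { ';', 'n' }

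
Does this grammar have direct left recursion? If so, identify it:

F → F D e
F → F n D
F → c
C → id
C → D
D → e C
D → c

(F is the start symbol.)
Yes, F is left-recursive

Direct left recursion occurs when N → N α for some non-terminal N (the right-hand side begins with the left-hand side itself).

F → F D e: LEFT RECURSIVE (starts with F)
F → F n D: LEFT RECURSIVE (starts with F)
F → c: starts with c
C → id: starts with id
C → D: starts with D
D → e C: starts with e
D → c: starts with c

The grammar has direct left recursion on: F.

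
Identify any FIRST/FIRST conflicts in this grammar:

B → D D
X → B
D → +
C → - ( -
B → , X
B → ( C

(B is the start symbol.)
No FIRST/FIRST conflicts.

A FIRST/FIRST conflict occurs when two productions N → α and N → β for the same non-terminal have FIRST(α) ∩ FIRST(β) ≠ ∅ (with ε ∈ FIRST of a nullable right-hand side, so two nullable alternatives also conflict).

FIRST sets of the non-terminals at (or reachable through a nullable prefix from) the front of some alternative:
  FIRST(D) = { '+' }

Productions for B:
  B → D D: FIRST = { '+' }
  B → , X: FIRST = { ',' }
  B → ( C: FIRST = { '(' }
X, D, C have only one production, so no FIRST/FIRST conflict is possible there.

All alternatives of each non-terminal have pairwise disjoint FIRST sets.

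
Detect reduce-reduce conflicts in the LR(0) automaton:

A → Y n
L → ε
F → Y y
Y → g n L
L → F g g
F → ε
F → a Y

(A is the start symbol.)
A reduce-reduce conflict occurs when an LR(0) state has two complete items [A → α .] and [B → β .] — both call for a reduction, and with no lookahead the parser cannot choose between them.

Augment with A' → A and build the canonical LR(0) collection (I0 = CLOSURE({[A' → . A]}), then GOTO on every symbol after a dot until no new states appear). It has 14 states:
  I0: { [A → . Y n], [A' → . A], [Y → . g n L] }  — shift
  I1: { [A' → A .] }  — accept
  I2: { [A → Y . n] }  — shift
  I3: { [Y → g . n L] }  — shift
  I4: { [F → . Y y], [F → . a Y], [F → .], [L → . F g g], [L → .], [Y → . g n L], [Y → g n . L] }  — shift, 2 reduces
  I5: { [L → F . g g] }  — shift
  I6: { [Y → g n L .] }  — reduce
  I7: { [F → Y . y] }  — shift
  I8: { [F → a . Y], [Y → . g n L] }  — shift
  I9: { [F → a Y .] }  — reduce
  I10: { [F → Y y .] }  — reduce
  I11: { [L → F g . g] }  — shift
  I12: { [L → F g g .] }  — reduce
  I13: { [A → Y n .] }  — reduce

I4 contains complete items [F → .], [L → .] — reduce-reduce conflict.

Answer: Yes — I4: [F → .] vs [L → .]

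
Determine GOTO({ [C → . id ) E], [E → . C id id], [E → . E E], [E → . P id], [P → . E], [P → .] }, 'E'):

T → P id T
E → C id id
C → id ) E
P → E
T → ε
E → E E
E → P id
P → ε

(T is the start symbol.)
{ [C → . id ) E], [E → . C id id], [E → . E E], [E → . P id], [E → E . E], [P → . E], [P → .], [P → E .] }

GOTO(I, 'E') = CLOSURE({ [A → αX.β] : [A → α.Xβ] ∈ I, X = 'E' })

Items with dot before 'E', with the dot advanced:
  [E → . E E] → [E → E . E]
  [P → . E] → [P → E .]
Closure of the advanced items:
  [E → E . E] has the dot before E: add [E → . C id id], [E → . E E], [E → . P id]
  [E → . C id id] has the dot before C: add [C → . id ) E]
  [E → . P id] has the dot before P: add [P → . E], [P → .]

GOTO = { [C → . id ) E], [E → . C id id], [E → . E E], [E → . P id], [E → E . E], [P → . E], [P → .], [P → E .] }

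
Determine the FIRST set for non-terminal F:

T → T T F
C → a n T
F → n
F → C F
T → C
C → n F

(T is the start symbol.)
{ 'a', 'n' }

To compute FIRST(F), examine every production with F on the left-hand side, reading each right-hand side left to right until a non-nullable symbol is reached.

FIRST sets of the other non-terminals involved (by the same procedure, iterated to a fixed point):
  FIRST(C) = { 'a', 'n' }

From F → n:
  - n is a terminal: add 'n' and stop
From F → C F:
  - C is a non-terminal: add FIRST(C) \ {ε} = { 'a', 'n' }
    C is not nullable, so stop

Collecting: FIRST(F) = { 'a', 'n' }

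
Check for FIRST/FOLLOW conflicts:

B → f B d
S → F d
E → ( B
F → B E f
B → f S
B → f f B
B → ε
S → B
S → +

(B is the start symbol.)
A FIRST/FOLLOW conflict occurs when a non-terminal N has a nullable alternative N → β (β ⇒* ε) and another alternative N → α with FIRST(α) ∩ FOLLOW(N) ≠ ∅: on such a lookahead the parser cannot decide between expanding α and letting N vanish via β.

Nullable non-terminals: B, S.
FIRST sets used below: FIRST(F) = { '(', 'f' }, FIRST(B) = { 'f', ε }

B: nullable alternative(s) B → ε; FOLLOW(B) = { $, '(', 'd', 'f' }
  B → f B d: FIRST \ {ε} = { 'f' } — overlaps FOLLOW(B) on { 'f' }: CONFLICT
  B → f S: FIRST \ {ε} = { 'f' } — overlaps FOLLOW(B) on { 'f' }: CONFLICT
  B → f f B: FIRST \ {ε} = { 'f' } — overlaps FOLLOW(B) on { 'f' }: CONFLICT
  B → ε: FIRST \ {ε} = { } — this is the only nullable alternative, skip

S: nullable alternative(s) S → B; FOLLOW(S) = { $, '(', 'd', 'f' }
  S → F d: FIRST \ {ε} = { '(', 'f' } — overlaps FOLLOW(S) on { '(', 'f' }: CONFLICT
  S → B: FIRST \ {ε} = { 'f' } — this is the only nullable alternative, skip
  S → +: FIRST \ {ε} = { '+' } — disjoint from FOLLOW(S)

E, F have no nullable alternative, so no FIRST/FOLLOW check is needed there.

So the grammar has 4 FIRST/FOLLOW conflicts (marked CONFLICT above).

Answer: Yes. B → f B d with FOLLOW(B) on { 'f' }; B → f S with FOLLOW(B) on { 'f' }; B → f f B with FOLLOW(B) on { 'f' }; S → F d with FOLLOW(S) on { '(', 'f' }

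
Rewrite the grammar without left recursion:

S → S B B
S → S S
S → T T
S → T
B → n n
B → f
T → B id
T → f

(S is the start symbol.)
S → T T S'
S → T S'
S' → B B S'
S' → S S'
S' → ε
B → n n
B → f
T → B id
T → f

S is directly left-recursive. The standard transformation for
  A → A α₁ | ... | A α_m | β₁ | ... | β_n
is
  A  → β₁ A' | ... | β_n A'
  A' → α₁ A' | ... | α_m A' | ε

S → T T becomes S → T T S'
S → T becomes S → T S'
S → S B B becomes S' → B B S'
S → S S becomes S' → S S'
Add S' → ε

Productions for other non-terminals are unchanged:
  B → n n
  B → f
  T → B id
  T → f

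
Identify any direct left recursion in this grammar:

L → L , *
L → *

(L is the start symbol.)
Yes, L is left-recursive

Direct left recursion occurs when N → N α for some non-terminal N (the right-hand side begins with the left-hand side itself).

L → L , *: LEFT RECURSIVE (starts with L)
L → *: starts with '*'

The grammar has direct left recursion on: L.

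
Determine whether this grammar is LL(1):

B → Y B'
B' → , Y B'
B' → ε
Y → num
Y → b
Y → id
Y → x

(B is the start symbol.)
A grammar is LL(1) if for each non-terminal N with multiple productions, the predict sets of those productions are pairwise disjoint, where PREDICT(N → α) = (FIRST(α) \ {ε}) ∪ (FOLLOW(N) if α ⇒* ε).

Relevant sets:
  FOLLOW(B') = { $ }

For B':
  PREDICT(B' → ',' Y B') = { ',' }
  PREDICT(B' → ε) = { $ }
For Y:
  PREDICT(Y → num) = { 'num' }
  PREDICT(Y → b) = { 'b' }
  PREDICT(Y → id) = { 'id' }
  PREDICT(Y → x) = { 'x' }
B has a single production, so nothing to check there.

All predict sets are disjoint. The grammar IS LL(1).

Answer: Yes, the grammar is LL(1).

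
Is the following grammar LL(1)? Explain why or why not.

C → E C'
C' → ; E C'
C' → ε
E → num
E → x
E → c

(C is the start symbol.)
Yes, the grammar is LL(1).

A grammar is LL(1) if for each non-terminal N with multiple productions, the predict sets of those productions are pairwise disjoint, where PREDICT(N → α) = (FIRST(α) \ {ε}) ∪ (FOLLOW(N) if α ⇒* ε).

Relevant sets:
  FOLLOW(C') = { $ }

For C':
  PREDICT(C' → ';' E C') = { ';' }
  PREDICT(C' → ε) = { $ }
For E:
  PREDICT(E → num) = { 'num' }
  PREDICT(E → x) = { 'x' }
  PREDICT(E → c) = { 'c' }
C has a single production, so nothing to check there.

All predict sets are disjoint. The grammar IS LL(1).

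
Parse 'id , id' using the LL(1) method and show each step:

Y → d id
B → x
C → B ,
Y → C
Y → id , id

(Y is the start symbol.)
Stack is shown with the top on the left.

Stack      Input      Action
----------------------------
Y $        id , id $  output Y → id , id
id , id $  id , id $  match 'id'
, id $     , id $     match ','
id $       id $       match 'id'
$          $          accept

The string is accepted.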